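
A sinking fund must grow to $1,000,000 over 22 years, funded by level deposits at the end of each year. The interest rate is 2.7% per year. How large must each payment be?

Level ordinary annuity; solve FV = PMT × [((1+r)^n − 1)/r] for PMT.
Periodic rate r = 0.027 per year.
With n = 22: PMT = 1,000,000 / ([((1+r)^n − 1)/r]) = $33,876.74

$33,876.74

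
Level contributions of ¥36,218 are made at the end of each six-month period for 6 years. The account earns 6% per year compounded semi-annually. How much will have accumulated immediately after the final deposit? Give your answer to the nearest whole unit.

This is an ordinary annuity: 12 deposits of ¥36,218 at the end of each six-month period.
Periodic rate r = 0.06/2 per half-year; n is counted in half-years.
FV = PMT × [((1+r)^n − 1)/r] = 36,218 × [(1+r)^12 − 1] / r = ¥514,007

¥514,007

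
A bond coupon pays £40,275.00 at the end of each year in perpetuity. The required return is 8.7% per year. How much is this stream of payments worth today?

Periodic rate r = 0.087 per year.
Level perpetuity: PV = PMT / r = 40,275 / (0.087) = £462,931.03.

£462,931.03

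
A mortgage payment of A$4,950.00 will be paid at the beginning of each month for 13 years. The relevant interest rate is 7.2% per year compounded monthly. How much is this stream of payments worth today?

This is an annuity due: 156 payments of A$4,950.00 at the beginning of each month.
Periodic rate r = 0.072/12 per month; n is counted in months.
PV = PMT × [(1 − (1+r)^−n)/r] × (1+r) = 4,950 × [1 − (1+r)^−156] / r × (1+r) = A$503,537.38

A$503,537.38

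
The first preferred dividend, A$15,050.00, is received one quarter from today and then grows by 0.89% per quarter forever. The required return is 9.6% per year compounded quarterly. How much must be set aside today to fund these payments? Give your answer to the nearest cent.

Periodic rate r = 0.096/4 per quarter.
Growing perpetuity (Gordon): PV = PMT₁ / (r − g) = 15,050 / (r − 0.0089) = A$996,688.74.

A$996,688.74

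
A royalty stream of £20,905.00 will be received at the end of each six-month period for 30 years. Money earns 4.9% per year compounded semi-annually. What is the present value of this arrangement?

£653,570.71

This is an ordinary annuity: 60 payments of £20,905.00 at the end of each six-month period.
Periodic rate r = 0.049/2 per half-year; n is counted in half-years.
PV = PMT × [(1 − (1+r)^−n)/r] = 20,905 × [1 − (1+r)^−60] / r = £653,570.71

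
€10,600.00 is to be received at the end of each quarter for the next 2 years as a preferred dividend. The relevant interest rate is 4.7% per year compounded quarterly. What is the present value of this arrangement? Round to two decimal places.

This is an ordinary annuity: 8 payments of €10,600.00 at the end of each quarter.
Periodic rate r = 0.047/4 per quarter; n is counted in quarters.
PV = PMT × [(1 − (1+r)^−n)/r] = 10,600 × [1 − (1+r)^−8] / r = €80,486.30

€80,486.30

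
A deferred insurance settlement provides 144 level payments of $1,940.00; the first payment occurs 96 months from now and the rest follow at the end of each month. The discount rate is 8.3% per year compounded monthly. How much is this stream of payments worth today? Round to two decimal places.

Ordinary annuity of 144 payments, first payment at period 96.
Periodic rate r = 0.083/12 per month; n is counted in months.
The ordinary-annuity PV formula values the stream one period before the first payment (period 95); discount that back 95 periods:
PV₀ = 1,940 × [1 − (1+r)^−144] / r × (1+r)^−95 = $91,712.98

$91,712.98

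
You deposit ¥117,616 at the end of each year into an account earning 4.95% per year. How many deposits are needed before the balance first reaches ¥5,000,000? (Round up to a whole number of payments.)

Periodic rate r = 0.0495 per year.
Ordinary annuity FV: 5,000,000 = 117,616 × [((1+r)^n − 1)/r].
(1+r)^n = 1 + 5,000,000 × r / 117,616, so n = ln(1 + 5,000,000·r/117,616) / ln(1+r) = 23.45.
Round up to a whole number of payments: n = 24.

24 payments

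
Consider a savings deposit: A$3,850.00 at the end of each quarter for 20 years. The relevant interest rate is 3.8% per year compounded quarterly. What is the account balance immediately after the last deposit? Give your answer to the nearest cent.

This is an ordinary annuity: 80 deposits of A$3,850.00 at the end of each quarter.
Periodic rate r = 0.038/4 per quarter; n is counted in quarters.
FV = PMT × [((1+r)^n − 1)/r] = 3,850 × [(1+r)^80 − 1] / r = A$458,198.36

A$458,198.36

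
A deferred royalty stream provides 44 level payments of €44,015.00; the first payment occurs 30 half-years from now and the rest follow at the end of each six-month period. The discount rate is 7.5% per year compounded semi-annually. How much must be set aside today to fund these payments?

€323,685.88

Ordinary annuity of 44 payments, first payment at period 30.
Periodic rate r = 0.075/2 per half-year; n is counted in half-years.
The ordinary-annuity PV formula values the stream one period before the first payment (period 29); discount that back 29 periods:
PV₀ = 44,015 × [1 − (1+r)^−44] / r × (1+r)^−29 = €323,685.88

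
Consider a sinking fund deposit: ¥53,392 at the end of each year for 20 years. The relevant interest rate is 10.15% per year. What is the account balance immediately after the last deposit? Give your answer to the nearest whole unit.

This is an ordinary annuity: 20 deposits of ¥53,392 at the end of each year.
Periodic rate r = 0.1015 per year.
FV = PMT × [((1+r)^n − 1)/r] = 53,392 × [(1+r)^20 − 1] / r = ¥3,110,609

¥3,110,609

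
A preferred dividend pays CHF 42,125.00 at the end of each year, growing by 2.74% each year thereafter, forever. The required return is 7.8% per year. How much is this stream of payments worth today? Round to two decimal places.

Periodic rate r = 0.078 per year.
Growing perpetuity (Gordon): PV = PMT₁ / (r − g) = 42,125 / (r − 0.0274) = CHF 832,509.88.

CHF 832,509.88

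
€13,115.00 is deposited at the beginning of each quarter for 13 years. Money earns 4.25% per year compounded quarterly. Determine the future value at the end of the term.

€913,813.53

This is an annuity due: 52 deposits of €13,115.00 at the beginning of each quarter.
Periodic rate r = 0.0425/4 per quarter; n is counted in quarters.
FV = PMT × [((1+r)^n − 1)/r] × (1+r) = 13,115 × [(1+r)^52 − 1] / r × (1+r) = €913,813.53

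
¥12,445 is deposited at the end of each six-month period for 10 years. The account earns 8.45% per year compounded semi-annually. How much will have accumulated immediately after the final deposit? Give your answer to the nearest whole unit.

¥379,361

This is an ordinary annuity: 20 deposits of ¥12,445 at the end of each six-month period.
Periodic rate r = 0.0845/2 per half-year; n is counted in half-years.
FV = PMT × [((1+r)^n − 1)/r] = 12,445 × [(1+r)^20 − 1] / r = ¥379,361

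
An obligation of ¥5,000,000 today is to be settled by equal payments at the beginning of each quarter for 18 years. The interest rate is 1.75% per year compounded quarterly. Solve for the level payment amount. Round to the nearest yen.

¥80,752

Level annuity due; solve PV = PMT × [(1 − (1+r)^−n)/r] × (1+r) for PMT.
Periodic rate r = 0.0175/4 per quarter; n is counted in quarters.
With n = 72: PMT = 5,000,000 / ([(1 − (1+r)^−n)/r] × (1+r)) = ¥80,752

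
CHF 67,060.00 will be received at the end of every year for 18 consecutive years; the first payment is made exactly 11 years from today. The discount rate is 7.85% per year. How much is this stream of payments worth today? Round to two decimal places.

Ordinary annuity of 18 payments, first payment at period 11.
Periodic rate r = 0.0785 per year.
The ordinary-annuity PV formula values the stream one period before the first payment (period 10); discount that back 10 periods:
PV₀ = 67,060 × [1 − (1+r)^−18] / r × (1+r)^−10 = CHF 298,278.28

CHF 298,278.28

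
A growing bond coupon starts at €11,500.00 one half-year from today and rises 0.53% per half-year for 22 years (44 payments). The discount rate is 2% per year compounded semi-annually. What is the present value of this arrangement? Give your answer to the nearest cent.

€453,981.65

Periodic rate r = 0.02/2 per half-year; n is counted in half-years.
Growing ordinary annuity: PV = PMT₁ × [1 − ((1+g)/(1+r))^n] / (r − g) = 11,500 × [1 − ((1+0.0053)/(1+r))^44] / (r − 0.0053) = €453,981.65.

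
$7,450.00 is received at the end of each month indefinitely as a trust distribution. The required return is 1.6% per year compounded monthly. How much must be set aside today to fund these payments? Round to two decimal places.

$5,587,500.00

Periodic rate r = 0.016/12 per month.
Level perpetuity: PV = PMT / r = 7,450 / (0.016/12) = $5,587,500.00.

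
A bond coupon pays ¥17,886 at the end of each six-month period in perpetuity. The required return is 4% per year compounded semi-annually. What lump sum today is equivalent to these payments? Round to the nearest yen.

Periodic rate r = 0.04/2 per half-year.
Level perpetuity: PV = PMT / r = 17,886 / (0.04/2) = ¥894,300.

¥894,300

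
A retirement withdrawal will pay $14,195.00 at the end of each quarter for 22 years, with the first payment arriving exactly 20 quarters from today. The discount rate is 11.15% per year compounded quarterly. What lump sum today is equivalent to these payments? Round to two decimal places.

$275,160.75

Ordinary annuity of 88 payments, first payment at period 20.
Periodic rate r = 0.1115/4 per quarter; n is counted in quarters.
The ordinary-annuity PV formula values the stream one period before the first payment (period 19); discount that back 19 periods:
PV₀ = 14,195 × [1 − (1+r)^−88] / r × (1+r)^−19 = $275,160.75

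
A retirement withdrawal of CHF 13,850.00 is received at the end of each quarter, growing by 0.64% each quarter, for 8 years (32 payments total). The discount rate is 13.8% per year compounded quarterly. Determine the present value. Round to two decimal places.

Periodic rate r = 0.138/4 per quarter; n is counted in quarters.
Growing ordinary annuity: PV = PMT₁ × [1 − ((1+g)/(1+r))^n] / (r − g) = 13,850 × [1 − ((1+0.0064)/(1+r))^32] / (r − 0.0064) = CHF 288,695.74.

CHF 288,695.74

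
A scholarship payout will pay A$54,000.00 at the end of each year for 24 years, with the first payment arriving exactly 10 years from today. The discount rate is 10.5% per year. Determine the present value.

Ordinary annuity of 24 payments, first payment at period 10.
Periodic rate r = 0.105 per year.
The ordinary-annuity PV formula values the stream one period before the first payment (period 9); discount that back 9 periods:
PV₀ = 54,000 × [1 − (1+r)^−24] / r × (1+r)^−9 = A$190,318.68

A$190,318.68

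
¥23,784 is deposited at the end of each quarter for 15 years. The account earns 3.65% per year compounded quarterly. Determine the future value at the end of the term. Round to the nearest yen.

This is an ordinary annuity: 60 deposits of ¥23,784 at the end of each quarter.
Periodic rate r = 0.0365/4 per quarter; n is counted in quarters.
FV = PMT × [((1+r)^n − 1)/r] = 23,784 × [(1+r)^60 − 1] / r = ¥1,888,744

¥1,888,744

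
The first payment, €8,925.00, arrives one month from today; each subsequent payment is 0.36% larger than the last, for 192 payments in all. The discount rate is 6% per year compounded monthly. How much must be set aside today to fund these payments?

€1,497,001.76

Periodic rate r = 0.06/12 per month; n is counted in months.
Growing ordinary annuity: PV = PMT₁ × [1 − ((1+g)/(1+r))^n] / (r − g) = 8,925 × [1 − ((1+0.0036)/(1+r))^192] / (r − 0.0036) = €1,497,001.76.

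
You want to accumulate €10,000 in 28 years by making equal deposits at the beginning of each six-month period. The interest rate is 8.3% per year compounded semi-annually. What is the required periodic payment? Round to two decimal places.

€45.55

Level annuity due; solve FV = PMT × [((1+r)^n − 1)/r] × (1+r) for PMT.
Periodic rate r = 0.083/2 per half-year; n is counted in half-years.
With n = 56: PMT = 10,000 / ([((1+r)^n − 1)/r] × (1+r)) = €45.55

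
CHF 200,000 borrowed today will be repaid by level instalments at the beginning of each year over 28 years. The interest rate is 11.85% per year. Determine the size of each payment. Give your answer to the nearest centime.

CHF 22,152.05

Level annuity due; solve PV = PMT × [(1 − (1+r)^−n)/r] × (1+r) for PMT.
Periodic rate r = 0.1185 per year.
With n = 28: PMT = 200,000 / ([(1 − (1+r)^−n)/r] × (1+r)) = CHF 22,152.05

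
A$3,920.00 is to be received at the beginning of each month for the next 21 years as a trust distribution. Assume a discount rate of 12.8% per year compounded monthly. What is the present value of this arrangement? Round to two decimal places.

A$345,795.00

This is an annuity due: 252 payments of A$3,920.00 at the beginning of each month.
Periodic rate r = 0.128/12 per month; n is counted in months.
PV = PMT × [(1 − (1+r)^−n)/r] × (1+r) = 3,920 × [1 − (1+r)^−252] / r × (1+r) = A$345,795.00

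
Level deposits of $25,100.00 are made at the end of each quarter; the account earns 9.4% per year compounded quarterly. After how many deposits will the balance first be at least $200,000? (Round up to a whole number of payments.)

Periodic rate r = 0.094/4 per quarter; n is counted in quarters.
Ordinary annuity FV: 200,000 = 25,100 × [((1+r)^n − 1)/r].
(1+r)^n = 1 + 200,000 × r / 25,100, so n = ln(1 + 200,000·r/25,100) / ln(1+r) = 7.39.
Round up to a whole number of payments: n = 8.

8 payments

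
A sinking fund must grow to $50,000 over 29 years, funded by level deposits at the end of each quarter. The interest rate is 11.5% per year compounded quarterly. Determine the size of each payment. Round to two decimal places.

$55.74

Level ordinary annuity; solve FV = PMT × [((1+r)^n − 1)/r] for PMT.
Periodic rate r = 0.115/4 per quarter; n is counted in quarters.
With n = 116: PMT = 50,000 / ([((1+r)^n − 1)/r]) = $55.74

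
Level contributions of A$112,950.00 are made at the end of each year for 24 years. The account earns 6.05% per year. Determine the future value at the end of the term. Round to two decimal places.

This is an ordinary annuity: 24 deposits of A$112,950.00 at the end of each year.
Periodic rate r = 0.0605 per year.
FV = PMT × [((1+r)^n − 1)/r] = 112,950 × [(1+r)^24 − 1] / r = A$5,778,225.42

A$5,778,225.42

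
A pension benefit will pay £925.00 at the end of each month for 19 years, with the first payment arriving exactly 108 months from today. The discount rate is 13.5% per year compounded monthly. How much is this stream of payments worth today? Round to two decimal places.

£22,900.42

Ordinary annuity of 228 payments, first payment at period 108.
Periodic rate r = 0.135/12 per month; n is counted in months.
The ordinary-annuity PV formula values the stream one period before the first payment (period 107); discount that back 107 periods:
PV₀ = 925 × [1 − (1+r)^−228] / r × (1+r)^−107 = £22,900.42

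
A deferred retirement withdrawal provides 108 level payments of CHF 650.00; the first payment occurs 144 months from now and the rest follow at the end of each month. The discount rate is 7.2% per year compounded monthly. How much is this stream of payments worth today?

CHF 21,916.05

Ordinary annuity of 108 payments, first payment at period 144.
Periodic rate r = 0.072/12 per month; n is counted in months.
The ordinary-annuity PV formula values the stream one period before the first payment (period 143); discount that back 143 periods:
PV₀ = 650 × [1 − (1+r)^−108] / r × (1+r)^−143 = CHF 21,916.05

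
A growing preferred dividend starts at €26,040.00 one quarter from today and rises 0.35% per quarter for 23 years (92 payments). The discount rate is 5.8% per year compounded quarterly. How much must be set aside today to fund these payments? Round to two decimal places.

€1,498,995.85

Periodic rate r = 0.058/4 per quarter; n is counted in quarters.
Growing ordinary annuity: PV = PMT₁ × [1 − ((1+g)/(1+r))^n] / (r − g) = 26,040 × [1 − ((1+0.0035)/(1+r))^92] / (r − 0.0035) = €1,498,995.85.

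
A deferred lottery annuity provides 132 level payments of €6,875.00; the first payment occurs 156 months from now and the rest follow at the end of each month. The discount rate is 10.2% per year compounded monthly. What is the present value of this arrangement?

€146,551.62

Ordinary annuity of 132 payments, first payment at period 156.
Periodic rate r = 0.102/12 per month; n is counted in months.
The ordinary-annuity PV formula values the stream one period before the first payment (period 155); discount that back 155 periods:
PV₀ = 6,875 × [1 − (1+r)^−132] / r × (1+r)^−155 = €146,551.62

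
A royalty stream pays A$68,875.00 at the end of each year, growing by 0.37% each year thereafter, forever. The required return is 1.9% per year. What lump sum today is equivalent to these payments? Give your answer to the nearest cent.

A$4,501,633.99

Periodic rate r = 0.019 per year.
Growing perpetuity (Gordon): PV = PMT₁ / (r − g) = 68,875 / (r − 0.0037) = A$4,501,633.99.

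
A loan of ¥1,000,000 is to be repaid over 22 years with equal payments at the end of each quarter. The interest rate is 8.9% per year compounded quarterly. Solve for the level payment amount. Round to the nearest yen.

¥25,999

Level ordinary annuity; solve PV = PMT × [(1 − (1+r)^−n)/r] for PMT.
Periodic rate r = 0.089/4 per quarter; n is counted in quarters.
With n = 88: PMT = 1,000,000 / ([(1 − (1+r)^−n)/r]) = ¥25,999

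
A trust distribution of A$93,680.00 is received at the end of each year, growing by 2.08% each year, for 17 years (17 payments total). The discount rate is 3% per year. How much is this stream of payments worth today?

Periodic rate r = 0.03 per year.
Growing ordinary annuity: PV = PMT₁ × [1 − ((1+g)/(1+r))^n] / (r − g) = 93,680 × [1 − ((1+0.0208)/(1+r))^17] / (r − 0.0208) = A$1,440,474.31.

A$1,440,474.31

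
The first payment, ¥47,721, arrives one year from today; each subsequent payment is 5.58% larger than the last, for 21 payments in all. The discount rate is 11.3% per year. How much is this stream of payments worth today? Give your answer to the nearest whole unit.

¥558,778

Periodic rate r = 0.113 per year.
Growing ordinary annuity: PV = PMT₁ × [1 − ((1+g)/(1+r))^n] / (r − g) = 47,721 × [1 − ((1+0.0558)/(1+r))^21] / (r − 0.0558) = ¥558,778.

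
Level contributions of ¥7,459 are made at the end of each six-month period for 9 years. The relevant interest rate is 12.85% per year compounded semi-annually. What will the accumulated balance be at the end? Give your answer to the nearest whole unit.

¥240,024

This is an ordinary annuity: 18 deposits of ¥7,459 at the end of each six-month period.
Periodic rate r = 0.1285/2 per half-year; n is counted in half-years.
FV = PMT × [((1+r)^n − 1)/r] = 7,459 × [(1+r)^18 − 1] / r = ¥240,024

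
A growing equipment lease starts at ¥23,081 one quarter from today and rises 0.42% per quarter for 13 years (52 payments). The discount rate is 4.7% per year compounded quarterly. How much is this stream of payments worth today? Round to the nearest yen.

¥986,221

Periodic rate r = 0.047/4 per quarter; n is counted in quarters.
Growing ordinary annuity: PV = PMT₁ × [1 − ((1+g)/(1+r))^n] / (r − g) = 23,081 × [1 − ((1+0.0042)/(1+r))^52] / (r − 0.0042) = ¥986,221.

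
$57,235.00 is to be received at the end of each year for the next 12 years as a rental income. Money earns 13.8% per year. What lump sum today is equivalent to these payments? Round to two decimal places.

$326,828.85

This is an ordinary annuity: 12 payments of $57,235.00 at the end of each year.
Periodic rate r = 0.138 per year.
PV = PMT × [(1 − (1+r)^−n)/r] = 57,235 × [1 − (1+r)^−12] / r = $326,828.85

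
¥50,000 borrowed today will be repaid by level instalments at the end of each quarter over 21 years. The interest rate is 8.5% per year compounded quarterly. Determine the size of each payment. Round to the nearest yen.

¥1,282

Level ordinary annuity; solve PV = PMT × [(1 − (1+r)^−n)/r] for PMT.
Periodic rate r = 0.085/4 per quarter; n is counted in quarters.
With n = 84: PMT = 50,000 / ([(1 − (1+r)^−n)/r]) = ¥1,282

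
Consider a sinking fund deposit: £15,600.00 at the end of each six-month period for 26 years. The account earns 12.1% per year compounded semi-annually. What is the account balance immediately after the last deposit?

This is an ordinary annuity: 52 deposits of £15,600.00 at the end of each six-month period.
Periodic rate r = 0.121/2 per half-year; n is counted in half-years.
FV = PMT × [((1+r)^n − 1)/r] = 15,600 × [(1+r)^52 − 1] / r = £5,211,353.88

£5,211,353.88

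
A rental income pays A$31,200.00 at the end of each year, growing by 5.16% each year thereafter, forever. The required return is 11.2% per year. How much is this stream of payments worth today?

A$516,556.29

Periodic rate r = 0.112 per year.
Growing perpetuity (Gordon): PV = PMT₁ / (r − g) = 31,200 / (r − 0.0516) = A$516,556.29.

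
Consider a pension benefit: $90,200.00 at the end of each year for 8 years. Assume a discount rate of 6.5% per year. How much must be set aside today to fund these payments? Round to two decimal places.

This is an ordinary annuity: 8 payments of $90,200.00 at the end of each year.
Periodic rate r = 0.065 per year.
PV = PMT × [(1 − (1+r)^−n)/r] = 90,200 × [1 − (1+r)^−8] / r = $549,205.34

$549,205.34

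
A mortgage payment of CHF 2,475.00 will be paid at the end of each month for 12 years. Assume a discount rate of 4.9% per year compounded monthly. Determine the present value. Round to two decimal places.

CHF 269,056.28

This is an ordinary annuity: 144 payments of CHF 2,475.00 at the end of each month.
Periodic rate r = 0.049/12 per month; n is counted in months.
PV = PMT × [(1 − (1+r)^−n)/r] = 2,475 × [1 − (1+r)^−144] / r = CHF 269,056.28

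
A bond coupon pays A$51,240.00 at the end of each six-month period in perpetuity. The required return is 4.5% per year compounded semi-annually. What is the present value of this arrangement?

Periodic rate r = 0.045/2 per half-year.
Level perpetuity: PV = PMT / r = 51,240 / (0.045/2) = A$2,277,333.33.

A$2,277,333.33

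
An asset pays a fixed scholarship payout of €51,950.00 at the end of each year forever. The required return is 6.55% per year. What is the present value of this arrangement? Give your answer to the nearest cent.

Periodic rate r = 0.0655 per year.
Level perpetuity: PV = PMT / r = 51,950 / (0.0655) = €793,129.77.

€793,129.77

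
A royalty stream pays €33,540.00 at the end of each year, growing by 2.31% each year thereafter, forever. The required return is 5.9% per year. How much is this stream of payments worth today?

€934,261.84

Periodic rate r = 0.059 per year.
Growing perpetuity (Gordon): PV = PMT₁ / (r − g) = 33,540 / (r − 0.0231) = €934,261.84.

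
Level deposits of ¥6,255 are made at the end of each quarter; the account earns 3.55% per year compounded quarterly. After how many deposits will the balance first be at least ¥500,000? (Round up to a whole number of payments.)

61 payments

Periodic rate r = 0.0355/4 per quarter; n is counted in quarters.
Ordinary annuity FV: 500,000 = 6,255 × [((1+r)^n − 1)/r].
(1+r)^n = 1 + 500,000 × r / 6,255, so n = ln(1 + 500,000·r/6,255) / ln(1+r) = 60.68.
Round up to a whole number of payments: n = 61.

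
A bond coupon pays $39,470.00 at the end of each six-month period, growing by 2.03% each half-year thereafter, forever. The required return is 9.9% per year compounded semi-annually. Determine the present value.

$1,351,712.33

Periodic rate r = 0.099/2 per half-year.
Growing perpetuity (Gordon): PV = PMT₁ / (r − g) = 39,470 / (r − 0.0203) = $1,351,712.33.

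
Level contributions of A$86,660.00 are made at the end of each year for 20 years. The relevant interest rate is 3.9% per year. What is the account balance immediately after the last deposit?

A$2,553,956.53

This is an ordinary annuity: 20 deposits of A$86,660.00 at the end of each year.
Periodic rate r = 0.039 per year.
FV = PMT × [((1+r)^n − 1)/r] = 86,660 × [(1+r)^20 − 1] / r = A$2,553,956.53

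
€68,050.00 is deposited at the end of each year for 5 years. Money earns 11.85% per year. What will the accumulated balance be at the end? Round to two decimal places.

€431,024.60

This is an ordinary annuity: 5 deposits of €68,050.00 at the end of each year.
Periodic rate r = 0.1185 per year.
FV = PMT × [((1+r)^n − 1)/r] = 68,050 × [(1+r)^5 − 1] / r = €431,024.60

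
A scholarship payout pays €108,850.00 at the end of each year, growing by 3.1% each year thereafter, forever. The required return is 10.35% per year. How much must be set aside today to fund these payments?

€1,501,379.31

Periodic rate r = 0.1035 per year.
Growing perpetuity (Gordon): PV = PMT₁ / (r − g) = 108,850 / (r − 0.031) = €1,501,379.31.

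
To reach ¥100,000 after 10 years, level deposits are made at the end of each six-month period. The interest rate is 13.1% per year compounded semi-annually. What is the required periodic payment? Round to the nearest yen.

¥2,562

Level ordinary annuity; solve FV = PMT × [((1+r)^n − 1)/r] for PMT.
Periodic rate r = 0.131/2 per half-year; n is counted in half-years.
With n = 20: PMT = 100,000 / ([((1+r)^n − 1)/r]) = ¥2,562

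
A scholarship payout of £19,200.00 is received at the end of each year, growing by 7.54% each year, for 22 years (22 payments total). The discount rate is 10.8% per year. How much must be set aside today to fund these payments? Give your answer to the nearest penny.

£283,641.02

Periodic rate r = 0.108 per year.
Growing ordinary annuity: PV = PMT₁ × [1 − ((1+g)/(1+r))^n] / (r − g) = 19,200 × [1 − ((1+0.0754)/(1+r))^22] / (r − 0.0754) = £283,641.02.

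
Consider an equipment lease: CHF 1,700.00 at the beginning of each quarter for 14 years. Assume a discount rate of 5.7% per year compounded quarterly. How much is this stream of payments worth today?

This is an annuity due: 56 payments of CHF 1,700.00 at the beginning of each quarter.
Periodic rate r = 0.057/4 per quarter; n is counted in quarters.
PV = PMT × [(1 − (1+r)^−n)/r] × (1+r) = 1,700 × [1 − (1+r)^−56] / r × (1+r) = CHF 66,213.69

CHF 66,213.69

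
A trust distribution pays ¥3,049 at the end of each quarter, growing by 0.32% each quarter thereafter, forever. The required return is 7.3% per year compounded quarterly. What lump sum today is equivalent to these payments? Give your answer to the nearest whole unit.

¥202,591

Periodic rate r = 0.073/4 per quarter.
Growing perpetuity (Gordon): PV = PMT₁ / (r − g) = 3,049 / (r − 0.0032) = ¥202,591.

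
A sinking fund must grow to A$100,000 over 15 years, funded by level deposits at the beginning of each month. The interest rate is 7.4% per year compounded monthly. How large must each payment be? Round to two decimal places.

Level annuity due; solve FV = PMT × [((1+r)^n − 1)/r] × (1+r) for PMT.
Periodic rate r = 0.074/12 per month; n is counted in months.
With n = 180: PMT = 100,000 / ([((1+r)^n − 1)/r] × (1+r)) = A$302.80

A$302.80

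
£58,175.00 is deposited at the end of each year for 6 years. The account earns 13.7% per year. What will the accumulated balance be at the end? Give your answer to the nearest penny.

£492,806.95

This is an ordinary annuity: 6 deposits of £58,175.00 at the end of each year.
Periodic rate r = 0.137 per year.
FV = PMT × [((1+r)^n − 1)/r] = 58,175 × [(1+r)^6 − 1] / r = £492,806.95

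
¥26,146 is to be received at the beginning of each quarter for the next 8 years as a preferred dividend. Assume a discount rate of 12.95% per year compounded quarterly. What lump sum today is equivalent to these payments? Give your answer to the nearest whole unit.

¥532,975

This is an annuity due: 32 payments of ¥26,146 at the beginning of each quarter.
Periodic rate r = 0.1295/4 per quarter; n is counted in quarters.
PV = PMT × [(1 − (1+r)^−n)/r] × (1+r) = 26,146 × [1 − (1+r)^−32] / r × (1+r) = ¥532,975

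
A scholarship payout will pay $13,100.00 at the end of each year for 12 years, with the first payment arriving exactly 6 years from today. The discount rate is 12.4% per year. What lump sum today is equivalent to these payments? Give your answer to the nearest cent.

Ordinary annuity of 12 payments, first payment at period 6.
Periodic rate r = 0.124 per year.
The ordinary-annuity PV formula values the stream one period before the first payment (period 5); discount that back 5 periods:
PV₀ = 13,100 × [1 − (1+r)^−12] / r × (1+r)^−5 = $44,405.02

$44,405.02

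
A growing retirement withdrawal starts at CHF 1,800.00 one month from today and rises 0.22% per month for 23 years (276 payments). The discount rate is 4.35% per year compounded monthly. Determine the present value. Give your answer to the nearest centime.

CHF 409,771.67

Periodic rate r = 0.0435/12 per month; n is counted in months.
Growing ordinary annuity: PV = PMT₁ × [1 − ((1+g)/(1+r))^n] / (r − g) = 1,800 × [1 − ((1+0.0022)/(1+r))^276] / (r − 0.0022) = CHF 409,771.67.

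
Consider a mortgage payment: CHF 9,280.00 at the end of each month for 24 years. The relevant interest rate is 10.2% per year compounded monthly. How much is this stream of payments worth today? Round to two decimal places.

CHF 996,382.11

This is an ordinary annuity: 288 payments of CHF 9,280.00 at the end of each month.
Periodic rate r = 0.102/12 per month; n is counted in months.
PV = PMT × [(1 − (1+r)^−n)/r] = 9,280 × [1 − (1+r)^−288] / r = CHF 996,382.11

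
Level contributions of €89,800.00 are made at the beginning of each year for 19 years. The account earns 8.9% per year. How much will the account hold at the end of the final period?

€4,453,140.51

This is an annuity due: 19 deposits of €89,800.00 at the beginning of each year.
Periodic rate r = 0.089 per year.
FV = PMT × [((1+r)^n − 1)/r] × (1+r) = 89,800 × [(1+r)^19 − 1] / r × (1+r) = €4,453,140.51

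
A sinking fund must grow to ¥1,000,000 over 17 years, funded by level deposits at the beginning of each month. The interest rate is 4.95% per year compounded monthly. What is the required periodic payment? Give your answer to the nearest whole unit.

Level annuity due; solve FV = PMT × [((1+r)^n − 1)/r] × (1+r) for PMT.
Periodic rate r = 0.0495/12 per month; n is counted in months.
With n = 204: PMT = 1,000,000 / ([((1+r)^n − 1)/r] × (1+r)) = ¥3,122

¥3,122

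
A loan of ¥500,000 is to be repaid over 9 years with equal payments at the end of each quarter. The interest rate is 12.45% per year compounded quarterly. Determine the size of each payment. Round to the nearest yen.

Level ordinary annuity; solve PV = PMT × [(1 − (1+r)^−n)/r] for PMT.
Periodic rate r = 0.1245/4 per quarter; n is counted in quarters.
With n = 36: PMT = 500,000 / ([(1 − (1+r)^−n)/r]) = ¥23,288

¥23,288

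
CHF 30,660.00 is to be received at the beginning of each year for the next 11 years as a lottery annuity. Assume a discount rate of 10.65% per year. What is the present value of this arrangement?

CHF 213,904.76

This is an annuity due: 11 payments of CHF 30,660.00 at the beginning of each year.
Periodic rate r = 0.1065 per year.
PV = PMT × [(1 − (1+r)^−n)/r] × (1+r) = 30,660 × [1 − (1+r)^−11] / r × (1+r) = CHF 213,904.76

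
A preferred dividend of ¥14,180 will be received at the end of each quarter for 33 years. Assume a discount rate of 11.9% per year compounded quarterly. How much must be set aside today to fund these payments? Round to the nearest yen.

¥466,694

This is an ordinary annuity: 132 payments of ¥14,180 at the end of each quarter.
Periodic rate r = 0.119/4 per quarter; n is counted in quarters.
PV = PMT × [(1 − (1+r)^−n)/r] = 14,180 × [1 − (1+r)^−132] / r = ¥466,694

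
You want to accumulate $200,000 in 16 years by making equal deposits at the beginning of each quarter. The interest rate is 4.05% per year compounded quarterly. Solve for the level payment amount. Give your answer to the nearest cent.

Level annuity due; solve FV = PMT × [((1+r)^n − 1)/r] × (1+r) for PMT.
Periodic rate r = 0.0405/4 per quarter; n is counted in quarters.
With n = 64: PMT = 200,000 / ([((1+r)^n − 1)/r] × (1+r)) = $2,213.93

$2,213.93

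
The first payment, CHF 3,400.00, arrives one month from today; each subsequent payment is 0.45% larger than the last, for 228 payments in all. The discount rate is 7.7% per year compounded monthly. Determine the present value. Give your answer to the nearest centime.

Periodic rate r = 0.077/12 per month; n is counted in months.
Growing ordinary annuity: PV = PMT₁ × [1 − ((1+g)/(1+r))^n] / (r − g) = 3,400 × [1 − ((1+0.0045)/(1+r))^228] / (r − 0.0045) = CHF 625,294.36.

CHF 625,294.36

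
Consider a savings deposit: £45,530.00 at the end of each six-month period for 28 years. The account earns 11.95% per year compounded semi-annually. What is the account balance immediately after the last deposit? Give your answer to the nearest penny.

This is an ordinary annuity: 56 deposits of £45,530.00 at the end of each six-month period.
Periodic rate r = 0.1195/2 per half-year; n is counted in half-years.
FV = PMT × [((1+r)^n − 1)/r] = 45,530 × [(1+r)^56 − 1] / r = £18,887,493.91

£18,887,493.91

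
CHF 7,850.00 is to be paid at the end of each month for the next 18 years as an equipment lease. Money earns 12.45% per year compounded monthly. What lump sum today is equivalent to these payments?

CHF 675,223.26

This is an ordinary annuity: 216 payments of CHF 7,850.00 at the end of each month.
Periodic rate r = 0.1245/12 per month; n is counted in months.
PV = PMT × [(1 − (1+r)^−n)/r] = 7,850 × [1 − (1+r)^−216] / r = CHF 675,223.26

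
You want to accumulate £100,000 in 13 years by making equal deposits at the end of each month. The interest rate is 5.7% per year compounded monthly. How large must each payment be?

Level ordinary annuity; solve FV = PMT × [((1+r)^n − 1)/r] for PMT.
Periodic rate r = 0.057/12 per month; n is counted in months.
With n = 156: PMT = 100,000 / ([((1+r)^n − 1)/r]) = £434.05

£434.05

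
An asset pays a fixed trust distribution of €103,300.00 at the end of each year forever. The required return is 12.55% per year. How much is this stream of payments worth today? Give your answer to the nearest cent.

€823,107.57

Periodic rate r = 0.1255 per year.
Level perpetuity: PV = PMT / r = 103,300 / (0.1255) = €823,107.57.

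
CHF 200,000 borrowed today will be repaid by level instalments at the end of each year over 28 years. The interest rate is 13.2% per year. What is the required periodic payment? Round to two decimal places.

Level ordinary annuity; solve PV = PMT × [(1 − (1+r)^−n)/r] for PMT.
Periodic rate r = 0.132 per year.
With n = 28: PMT = 200,000 / ([(1 − (1+r)^−n)/r]) = CHF 27,246.47

CHF 27,246.47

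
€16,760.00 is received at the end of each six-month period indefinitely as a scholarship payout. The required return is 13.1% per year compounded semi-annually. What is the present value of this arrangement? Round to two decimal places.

€255,877.86

Periodic rate r = 0.131/2 per half-year.
Level perpetuity: PV = PMT / r = 16,760 / (0.131/2) = €255,877.86.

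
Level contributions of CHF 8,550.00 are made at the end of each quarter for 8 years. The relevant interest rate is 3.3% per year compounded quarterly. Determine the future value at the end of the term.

CHF 311,653.92

This is an ordinary annuity: 32 deposits of CHF 8,550.00 at the end of each quarter.
Periodic rate r = 0.033/4 per quarter; n is counted in quarters.
FV = PMT × [((1+r)^n − 1)/r] = 8,550 × [(1+r)^32 − 1] / r = CHF 311,653.92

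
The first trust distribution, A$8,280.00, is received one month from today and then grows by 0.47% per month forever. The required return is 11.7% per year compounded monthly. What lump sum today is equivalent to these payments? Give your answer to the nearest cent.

Periodic rate r = 0.117/12 per month.
Growing perpetuity (Gordon): PV = PMT₁ / (r − g) = 8,280 / (r − 0.0047) = A$1,639,603.96.

A$1,639,603.96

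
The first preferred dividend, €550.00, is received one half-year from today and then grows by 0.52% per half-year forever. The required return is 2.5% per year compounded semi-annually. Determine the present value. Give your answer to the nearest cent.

Periodic rate r = 0.025/2 per half-year.
Growing perpetuity (Gordon): PV = PMT₁ / (r − g) = 550 / (r − 0.0052) = €75,342.47.

€75,342.47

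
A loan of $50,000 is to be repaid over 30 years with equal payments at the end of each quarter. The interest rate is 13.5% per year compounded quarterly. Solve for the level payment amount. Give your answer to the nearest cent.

$1,719.53

Level ordinary annuity; solve PV = PMT × [(1 − (1+r)^−n)/r] for PMT.
Periodic rate r = 0.135/4 per quarter; n is counted in quarters.
With n = 120: PMT = 50,000 / ([(1 − (1+r)^−n)/r]) = $1,719.53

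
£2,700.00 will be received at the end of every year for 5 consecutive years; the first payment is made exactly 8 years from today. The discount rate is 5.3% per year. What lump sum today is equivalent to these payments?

£8,076.21

Ordinary annuity of 5 payments, first payment at period 8.
Periodic rate r = 0.053 per year.
The ordinary-annuity PV formula values the stream one period before the first payment (period 7); discount that back 7 periods:
PV₀ = 2,700 × [1 − (1+r)^−5] / r × (1+r)^−7 = £8,076.21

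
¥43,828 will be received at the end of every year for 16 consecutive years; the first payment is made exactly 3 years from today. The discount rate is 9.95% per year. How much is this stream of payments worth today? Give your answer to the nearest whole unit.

Ordinary annuity of 16 payments, first payment at period 3.
Periodic rate r = 0.0995 per year.
The ordinary-annuity PV formula values the stream one period before the first payment (period 2); discount that back 2 periods:
PV₀ = 43,828 × [1 − (1+r)^−16] / r × (1+r)^−2 = ¥284,491

¥284,491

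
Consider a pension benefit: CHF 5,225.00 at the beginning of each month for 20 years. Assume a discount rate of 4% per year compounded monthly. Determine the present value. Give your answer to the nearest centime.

This is an annuity due: 240 payments of CHF 5,225.00 at the beginning of each month.
Periodic rate r = 0.04/12 per month; n is counted in months.
PV = PMT × [(1 − (1+r)^−n)/r] × (1+r) = 5,225 × [1 − (1+r)^−240] / r × (1+r) = CHF 865,113.34

CHF 865,113.34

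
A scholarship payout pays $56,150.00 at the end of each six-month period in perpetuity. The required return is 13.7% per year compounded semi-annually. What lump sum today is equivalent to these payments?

Periodic rate r = 0.137/2 per half-year.
Level perpetuity: PV = PMT / r = 56,150 / (0.137/2) = $819,708.03.

$819,708.03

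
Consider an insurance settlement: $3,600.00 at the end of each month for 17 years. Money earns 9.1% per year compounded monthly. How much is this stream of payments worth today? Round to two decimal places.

This is an ordinary annuity: 204 payments of $3,600.00 at the end of each month.
Periodic rate r = 0.091/12 per month; n is counted in months.
PV = PMT × [(1 − (1+r)^−n)/r] = 3,600 × [1 − (1+r)^−204] / r = $373,071.52

$373,071.52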